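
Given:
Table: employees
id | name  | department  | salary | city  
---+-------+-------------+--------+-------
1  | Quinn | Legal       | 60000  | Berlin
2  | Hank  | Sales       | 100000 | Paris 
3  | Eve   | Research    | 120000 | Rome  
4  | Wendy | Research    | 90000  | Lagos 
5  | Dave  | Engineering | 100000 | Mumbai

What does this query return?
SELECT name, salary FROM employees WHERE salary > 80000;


Filtering: salary > 80000
Matching: 4 rows

4 rows:
Hank, 100000
Eve, 120000
Wendy, 90000
Dave, 100000


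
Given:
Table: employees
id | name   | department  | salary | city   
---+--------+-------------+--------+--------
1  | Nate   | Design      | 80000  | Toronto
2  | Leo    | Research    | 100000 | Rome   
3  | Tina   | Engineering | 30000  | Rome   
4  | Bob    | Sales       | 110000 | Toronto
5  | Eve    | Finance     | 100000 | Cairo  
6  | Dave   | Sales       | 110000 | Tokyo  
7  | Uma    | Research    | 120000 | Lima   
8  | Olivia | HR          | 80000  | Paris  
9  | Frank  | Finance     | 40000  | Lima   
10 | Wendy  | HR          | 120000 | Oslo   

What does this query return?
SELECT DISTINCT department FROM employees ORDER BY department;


All 'department' values (row order): Design, Research, Engineering, Sales, Finance, Sales, Research, HR, Finance, HR
Removing duplicates leaves 6 unique value(s).

6 values:
Design
Engineering
Finance
HR
Research
Sales


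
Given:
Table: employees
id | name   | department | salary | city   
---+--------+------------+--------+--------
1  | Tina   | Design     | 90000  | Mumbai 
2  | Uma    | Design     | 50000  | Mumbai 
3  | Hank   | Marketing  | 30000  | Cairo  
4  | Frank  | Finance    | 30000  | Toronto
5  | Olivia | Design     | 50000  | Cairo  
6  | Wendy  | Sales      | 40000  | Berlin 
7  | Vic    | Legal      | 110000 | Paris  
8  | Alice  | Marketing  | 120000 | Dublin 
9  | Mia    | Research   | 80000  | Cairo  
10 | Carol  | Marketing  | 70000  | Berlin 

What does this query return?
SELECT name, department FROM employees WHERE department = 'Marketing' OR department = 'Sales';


Filtering: department = 'Marketing' OR 'Sales'
Matching: 4 rows

4 rows:
Hank, Marketing
Wendy, Sales
Alice, Marketing
Carol, Marketing


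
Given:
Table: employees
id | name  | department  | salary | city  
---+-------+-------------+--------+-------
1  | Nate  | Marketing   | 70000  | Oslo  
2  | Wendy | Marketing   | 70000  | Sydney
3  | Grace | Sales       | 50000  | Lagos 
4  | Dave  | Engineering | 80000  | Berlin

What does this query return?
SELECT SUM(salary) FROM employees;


SUM(salary) = 70000 + 70000 + 50000 + 80000 = 270000

270000


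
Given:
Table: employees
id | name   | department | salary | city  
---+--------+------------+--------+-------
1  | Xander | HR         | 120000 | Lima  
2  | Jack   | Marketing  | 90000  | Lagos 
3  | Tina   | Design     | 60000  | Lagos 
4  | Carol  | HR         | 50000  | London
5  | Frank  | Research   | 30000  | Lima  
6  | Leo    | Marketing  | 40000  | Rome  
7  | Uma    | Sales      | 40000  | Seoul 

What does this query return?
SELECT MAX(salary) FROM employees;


Salaries: 120000, 90000, 60000, 50000, 30000, 40000, 40000
MAX = 120000

120000


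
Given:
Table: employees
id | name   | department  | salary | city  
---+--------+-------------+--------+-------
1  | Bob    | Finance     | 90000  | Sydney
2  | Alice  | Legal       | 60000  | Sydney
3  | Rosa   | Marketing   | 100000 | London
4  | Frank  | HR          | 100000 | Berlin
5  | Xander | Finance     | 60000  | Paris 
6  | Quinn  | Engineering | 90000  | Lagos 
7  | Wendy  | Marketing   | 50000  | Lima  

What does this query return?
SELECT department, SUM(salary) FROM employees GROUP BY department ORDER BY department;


Summing salary within each department:
  Engineering: 90000 = 90000
  Finance: 90000 + 60000 = 150000
  HR: 100000 = 100000
  Legal: 60000 = 60000
  Marketing: 100000 + 50000 = 150000


5 groups:
Engineering, 90000
Finance, 150000
HR, 100000
Legal, 60000
Marketing, 150000


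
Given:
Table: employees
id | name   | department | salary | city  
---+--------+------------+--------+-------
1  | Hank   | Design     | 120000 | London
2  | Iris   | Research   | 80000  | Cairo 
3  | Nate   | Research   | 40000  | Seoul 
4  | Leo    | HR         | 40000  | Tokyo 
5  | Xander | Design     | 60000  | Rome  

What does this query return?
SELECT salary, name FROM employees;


Projecting columns: salary, name

5 rows:
120000, Hank
80000, Iris
40000, Nate
40000, Leo
60000, Xander


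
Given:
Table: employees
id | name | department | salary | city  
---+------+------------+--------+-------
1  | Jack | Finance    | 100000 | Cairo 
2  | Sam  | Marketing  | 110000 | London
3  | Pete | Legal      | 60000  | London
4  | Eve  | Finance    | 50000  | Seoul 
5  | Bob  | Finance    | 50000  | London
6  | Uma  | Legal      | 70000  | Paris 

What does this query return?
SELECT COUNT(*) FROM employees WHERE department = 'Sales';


Counting rows where department = 'Sales'


0


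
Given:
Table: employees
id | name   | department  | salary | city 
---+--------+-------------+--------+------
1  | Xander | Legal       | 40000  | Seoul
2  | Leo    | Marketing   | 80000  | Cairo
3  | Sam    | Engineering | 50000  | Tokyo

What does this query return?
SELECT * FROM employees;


SELECT * returns all 3 rows with all columns

3 rows:
1, Xander, Legal, 40000, Seoul
2, Leo, Marketing, 80000, Cairo
3, Sam, Engineering, 50000, Tokyo


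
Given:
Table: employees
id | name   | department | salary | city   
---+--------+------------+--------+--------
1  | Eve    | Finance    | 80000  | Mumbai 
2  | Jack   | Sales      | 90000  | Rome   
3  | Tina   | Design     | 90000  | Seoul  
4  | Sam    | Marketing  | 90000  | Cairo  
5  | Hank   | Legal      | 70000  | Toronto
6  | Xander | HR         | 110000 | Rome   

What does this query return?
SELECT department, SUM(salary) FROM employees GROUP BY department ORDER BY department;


Summing salary within each department:
  Design: 90000 = 90000
  Finance: 80000 = 80000
  HR: 110000 = 110000
  Legal: 70000 = 70000
  Marketing: 90000 = 90000
  Sales: 90000 = 90000


6 groups:
Design, 90000
Finance, 80000
HR, 110000
Legal, 70000
Marketing, 90000
Sales, 90000


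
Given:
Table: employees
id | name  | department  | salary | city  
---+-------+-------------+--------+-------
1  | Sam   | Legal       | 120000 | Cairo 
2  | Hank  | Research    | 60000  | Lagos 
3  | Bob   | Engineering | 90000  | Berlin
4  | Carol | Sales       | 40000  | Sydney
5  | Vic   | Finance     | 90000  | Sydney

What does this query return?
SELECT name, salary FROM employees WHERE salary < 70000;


Filtering: salary < 70000
Matching: 2 rows

2 rows:
Hank, 60000
Carol, 40000


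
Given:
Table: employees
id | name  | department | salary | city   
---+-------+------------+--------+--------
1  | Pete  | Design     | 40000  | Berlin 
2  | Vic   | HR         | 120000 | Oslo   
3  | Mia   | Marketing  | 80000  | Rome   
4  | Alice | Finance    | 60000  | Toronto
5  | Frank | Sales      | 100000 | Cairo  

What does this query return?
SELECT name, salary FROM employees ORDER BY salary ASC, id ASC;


Sorting by salary ASC, then id ASC for ties

5 rows:
Pete, 40000
Alice, 60000
Mia, 80000
Frank, 100000
Vic, 120000


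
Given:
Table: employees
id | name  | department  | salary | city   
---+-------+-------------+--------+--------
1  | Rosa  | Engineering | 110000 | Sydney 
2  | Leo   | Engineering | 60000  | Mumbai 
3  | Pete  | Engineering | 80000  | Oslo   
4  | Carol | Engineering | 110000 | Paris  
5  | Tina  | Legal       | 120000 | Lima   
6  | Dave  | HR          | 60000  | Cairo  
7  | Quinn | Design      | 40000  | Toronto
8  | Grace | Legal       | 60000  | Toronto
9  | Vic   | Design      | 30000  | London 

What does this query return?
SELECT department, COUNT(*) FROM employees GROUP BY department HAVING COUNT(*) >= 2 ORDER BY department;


Groups with count >= 2:
  Design: 2 -> PASS
  Engineering: 4 -> PASS
  Legal: 2 -> PASS
  HR: 1 -> filtered out


3 groups:
Design, 2
Engineering, 4
Legal, 2


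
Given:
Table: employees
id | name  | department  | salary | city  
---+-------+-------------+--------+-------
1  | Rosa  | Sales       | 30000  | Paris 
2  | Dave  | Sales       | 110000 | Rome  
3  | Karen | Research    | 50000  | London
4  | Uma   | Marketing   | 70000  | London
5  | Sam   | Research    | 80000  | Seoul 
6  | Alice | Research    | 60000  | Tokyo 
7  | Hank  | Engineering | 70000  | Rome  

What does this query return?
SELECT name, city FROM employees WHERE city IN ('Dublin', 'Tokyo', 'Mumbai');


Filtering: city IN ('Dublin', 'Tokyo', 'Mumbai')
Matching: 1 rows

1 rows:
Alice, Tokyo


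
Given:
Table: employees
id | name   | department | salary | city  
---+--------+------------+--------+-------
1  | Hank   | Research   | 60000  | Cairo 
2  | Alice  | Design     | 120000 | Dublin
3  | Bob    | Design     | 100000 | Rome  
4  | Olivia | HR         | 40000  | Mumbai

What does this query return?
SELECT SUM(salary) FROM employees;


SUM(salary) = 60000 + 120000 + 100000 + 40000 = 320000

320000


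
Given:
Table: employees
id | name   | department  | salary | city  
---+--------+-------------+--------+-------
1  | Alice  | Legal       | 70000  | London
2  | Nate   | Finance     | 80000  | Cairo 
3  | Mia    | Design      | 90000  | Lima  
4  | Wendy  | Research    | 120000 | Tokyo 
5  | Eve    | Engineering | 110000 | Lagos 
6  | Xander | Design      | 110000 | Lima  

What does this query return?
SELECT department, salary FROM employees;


Projecting columns: department, salary

6 rows:
Legal, 70000
Finance, 80000
Design, 90000
Research, 120000
Engineering, 110000
Design, 110000


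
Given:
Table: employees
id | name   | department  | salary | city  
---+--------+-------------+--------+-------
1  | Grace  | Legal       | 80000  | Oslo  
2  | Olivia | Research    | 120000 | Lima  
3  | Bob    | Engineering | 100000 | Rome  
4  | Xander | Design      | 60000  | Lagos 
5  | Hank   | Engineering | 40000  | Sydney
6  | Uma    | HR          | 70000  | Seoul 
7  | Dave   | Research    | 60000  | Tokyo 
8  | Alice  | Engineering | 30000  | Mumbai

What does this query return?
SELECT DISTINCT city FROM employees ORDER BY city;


All 'city' values (row order): Oslo, Lima, Rome, Lagos, Sydney, Seoul, Tokyo, Mumbai
Removing duplicates leaves 8 unique value(s).

8 values:
Lagos
Lima
Mumbai
Oslo
Rome
Seoul
Sydney
Tokyo


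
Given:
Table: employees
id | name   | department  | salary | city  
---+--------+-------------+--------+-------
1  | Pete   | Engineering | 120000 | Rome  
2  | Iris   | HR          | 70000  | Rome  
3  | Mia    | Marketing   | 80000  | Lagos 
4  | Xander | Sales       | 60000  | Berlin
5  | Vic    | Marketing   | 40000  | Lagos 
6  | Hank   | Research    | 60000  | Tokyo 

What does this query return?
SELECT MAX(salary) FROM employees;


Salaries: 120000, 70000, 80000, 60000, 40000, 60000
MAX = 120000

120000


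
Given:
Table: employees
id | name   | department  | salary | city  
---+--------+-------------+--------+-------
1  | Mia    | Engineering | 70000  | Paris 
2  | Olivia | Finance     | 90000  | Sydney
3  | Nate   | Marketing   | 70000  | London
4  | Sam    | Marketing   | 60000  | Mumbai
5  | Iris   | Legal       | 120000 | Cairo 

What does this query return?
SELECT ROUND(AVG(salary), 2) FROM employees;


SUM(salary) = 410000
COUNT = 5
ROUND(AVG, 2) = ROUND(410000 / 5, 2) = 82000.0

82000.0


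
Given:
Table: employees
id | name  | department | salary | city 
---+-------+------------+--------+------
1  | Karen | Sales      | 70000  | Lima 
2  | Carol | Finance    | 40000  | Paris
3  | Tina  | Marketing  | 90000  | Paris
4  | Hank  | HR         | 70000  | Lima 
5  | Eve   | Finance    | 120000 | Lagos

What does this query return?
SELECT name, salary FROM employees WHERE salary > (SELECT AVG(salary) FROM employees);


Subquery: AVG(salary) = 78000.0
Filtering: salary > 78000.0
  Tina (90000) -> MATCH
  Eve (120000) -> MATCH


2 rows:
Tina, 90000
Eve, 120000


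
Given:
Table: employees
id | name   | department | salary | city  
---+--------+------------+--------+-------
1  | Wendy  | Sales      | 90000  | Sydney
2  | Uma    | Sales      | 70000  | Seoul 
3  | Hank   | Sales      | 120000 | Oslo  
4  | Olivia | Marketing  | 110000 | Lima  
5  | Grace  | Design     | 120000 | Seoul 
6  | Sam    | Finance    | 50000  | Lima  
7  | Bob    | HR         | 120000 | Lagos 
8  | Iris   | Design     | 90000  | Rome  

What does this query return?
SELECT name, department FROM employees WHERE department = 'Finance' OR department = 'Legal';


Filtering: department = 'Finance' OR 'Legal'
Matching: 1 rows

1 rows:
Sam, Finance


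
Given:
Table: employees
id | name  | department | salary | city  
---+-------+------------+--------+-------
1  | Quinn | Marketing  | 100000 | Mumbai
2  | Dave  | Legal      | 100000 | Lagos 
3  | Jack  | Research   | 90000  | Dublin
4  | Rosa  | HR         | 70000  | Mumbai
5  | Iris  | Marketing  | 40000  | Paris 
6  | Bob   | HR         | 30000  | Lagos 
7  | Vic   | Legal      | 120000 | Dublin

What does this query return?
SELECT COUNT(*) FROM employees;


COUNT(*) counts all rows

7


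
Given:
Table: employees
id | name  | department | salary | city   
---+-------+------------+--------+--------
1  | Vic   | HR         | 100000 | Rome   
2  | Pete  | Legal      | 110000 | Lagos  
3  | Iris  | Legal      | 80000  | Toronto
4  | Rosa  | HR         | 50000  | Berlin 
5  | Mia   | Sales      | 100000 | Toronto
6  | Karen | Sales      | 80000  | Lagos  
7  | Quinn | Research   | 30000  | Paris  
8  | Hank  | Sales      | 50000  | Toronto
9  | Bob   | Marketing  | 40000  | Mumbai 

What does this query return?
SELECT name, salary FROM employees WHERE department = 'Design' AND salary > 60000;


Filtering: department = 'Design' AND salary > 60000
Matching: 0 rows

Empty result set (0 rows)


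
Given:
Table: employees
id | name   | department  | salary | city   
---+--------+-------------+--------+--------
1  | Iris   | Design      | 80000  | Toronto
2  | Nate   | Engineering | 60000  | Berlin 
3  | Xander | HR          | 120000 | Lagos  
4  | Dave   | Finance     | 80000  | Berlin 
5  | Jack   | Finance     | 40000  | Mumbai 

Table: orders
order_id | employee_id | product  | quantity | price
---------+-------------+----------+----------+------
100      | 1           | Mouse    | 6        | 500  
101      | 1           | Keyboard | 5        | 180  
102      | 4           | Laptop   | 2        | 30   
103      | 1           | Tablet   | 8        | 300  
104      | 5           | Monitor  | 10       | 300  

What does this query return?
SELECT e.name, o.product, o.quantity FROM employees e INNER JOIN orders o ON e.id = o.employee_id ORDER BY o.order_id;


Joining employees.id = orders.employee_id:
  employee Iris (id=1) -> order Mouse
  employee Iris (id=1) -> order Keyboard
  employee Dave (id=4) -> order Laptop
  employee Iris (id=1) -> order Tablet
  employee Jack (id=5) -> order Monitor


5 rows:
Iris, Mouse, 6
Iris, Keyboard, 5
Dave, Laptop, 2
Iris, Tablet, 8
Jack, Monitor, 10


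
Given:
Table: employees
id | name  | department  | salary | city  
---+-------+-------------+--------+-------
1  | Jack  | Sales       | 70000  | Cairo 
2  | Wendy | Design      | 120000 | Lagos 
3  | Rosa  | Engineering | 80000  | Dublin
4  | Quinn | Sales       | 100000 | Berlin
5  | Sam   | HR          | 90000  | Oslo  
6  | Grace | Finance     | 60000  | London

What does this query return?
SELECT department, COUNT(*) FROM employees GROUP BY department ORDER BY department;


Assigning each row to its department group:
  Jack -> Sales
  Wendy -> Design
  Rosa -> Engineering
  Quinn -> Sales
  Sam -> HR
  Grace -> Finance


5 groups:
Design, 1
Engineering, 1
Finance, 1
HR, 1
Sales, 2


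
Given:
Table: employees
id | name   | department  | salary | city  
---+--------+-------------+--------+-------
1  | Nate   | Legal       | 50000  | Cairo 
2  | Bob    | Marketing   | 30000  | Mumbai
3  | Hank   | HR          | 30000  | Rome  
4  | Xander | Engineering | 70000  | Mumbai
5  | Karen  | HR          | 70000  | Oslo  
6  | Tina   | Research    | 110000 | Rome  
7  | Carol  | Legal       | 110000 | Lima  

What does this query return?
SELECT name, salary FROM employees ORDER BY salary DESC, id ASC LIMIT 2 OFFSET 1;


Sort by salary DESC (id ASC tiebreak), then skip 1 and take 2
Rows 2 through 3

2 rows:
Carol, 110000
Xander, 70000


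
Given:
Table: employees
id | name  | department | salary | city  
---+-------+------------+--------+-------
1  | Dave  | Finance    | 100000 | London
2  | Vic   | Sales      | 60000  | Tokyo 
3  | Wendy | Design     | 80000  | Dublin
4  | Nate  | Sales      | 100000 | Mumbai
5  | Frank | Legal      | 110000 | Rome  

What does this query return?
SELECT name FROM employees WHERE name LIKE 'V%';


LIKE 'V%' matches names starting with 'V'
Matching: 1

1 rows:
Vic


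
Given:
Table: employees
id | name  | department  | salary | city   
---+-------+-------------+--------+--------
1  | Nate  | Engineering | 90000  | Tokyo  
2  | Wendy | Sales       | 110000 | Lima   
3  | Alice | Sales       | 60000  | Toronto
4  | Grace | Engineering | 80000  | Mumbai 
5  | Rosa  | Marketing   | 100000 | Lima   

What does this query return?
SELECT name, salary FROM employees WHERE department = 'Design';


Filtering: department = 'Design'
Matching rows: 0

Empty result set (0 rows)


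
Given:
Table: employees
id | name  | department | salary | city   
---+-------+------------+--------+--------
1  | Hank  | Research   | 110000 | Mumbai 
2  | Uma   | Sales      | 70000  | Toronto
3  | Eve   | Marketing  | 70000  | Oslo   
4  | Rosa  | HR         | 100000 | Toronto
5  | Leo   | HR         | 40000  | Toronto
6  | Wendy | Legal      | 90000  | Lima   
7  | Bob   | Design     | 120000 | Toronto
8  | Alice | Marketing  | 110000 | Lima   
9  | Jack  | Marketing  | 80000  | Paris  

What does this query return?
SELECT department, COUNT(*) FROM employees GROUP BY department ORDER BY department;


Assigning each row to its department group:
  Hank -> Research
  Uma -> Sales
  Eve -> Marketing
  Rosa -> HR
  Leo -> HR
  Wendy -> Legal
  Bob -> Design
  Alice -> Marketing
  Jack -> Marketing


6 groups:
Design, 1
HR, 2
Legal, 1
Marketing, 3
Research, 1
Sales, 1


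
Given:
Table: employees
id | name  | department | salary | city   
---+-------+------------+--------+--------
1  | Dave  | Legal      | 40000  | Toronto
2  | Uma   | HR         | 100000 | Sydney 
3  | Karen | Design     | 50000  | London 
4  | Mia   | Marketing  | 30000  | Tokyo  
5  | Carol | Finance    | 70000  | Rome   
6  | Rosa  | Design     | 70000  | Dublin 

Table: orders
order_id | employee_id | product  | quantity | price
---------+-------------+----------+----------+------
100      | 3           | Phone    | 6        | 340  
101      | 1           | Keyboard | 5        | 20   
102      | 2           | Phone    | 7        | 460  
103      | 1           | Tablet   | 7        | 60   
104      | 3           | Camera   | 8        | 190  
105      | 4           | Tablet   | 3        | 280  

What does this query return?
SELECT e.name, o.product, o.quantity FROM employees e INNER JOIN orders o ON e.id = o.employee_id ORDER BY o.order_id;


Joining employees.id = orders.employee_id:
  employee Karen (id=3) -> order Phone
  employee Dave (id=1) -> order Keyboard
  employee Uma (id=2) -> order Phone
  employee Dave (id=1) -> order Tablet
  employee Karen (id=3) -> order Camera
  employee Mia (id=4) -> order Tablet


6 rows:
Karen, Phone, 6
Dave, Keyboard, 5
Uma, Phone, 7
Dave, Tablet, 7
Karen, Camera, 8
Mia, Tablet, 3


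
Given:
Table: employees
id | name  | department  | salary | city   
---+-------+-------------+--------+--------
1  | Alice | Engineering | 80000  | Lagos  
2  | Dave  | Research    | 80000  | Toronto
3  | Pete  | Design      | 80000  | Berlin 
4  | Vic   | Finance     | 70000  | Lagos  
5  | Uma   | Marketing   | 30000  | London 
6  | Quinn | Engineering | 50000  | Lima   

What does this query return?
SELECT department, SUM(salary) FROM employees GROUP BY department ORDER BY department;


Summing salary within each department:
  Design: 80000 = 80000
  Engineering: 80000 + 50000 = 130000
  Finance: 70000 = 70000
  Marketing: 30000 = 30000
  Research: 80000 = 80000


5 groups:
Design, 80000
Engineering, 130000
Finance, 70000
Marketing, 30000
Research, 80000


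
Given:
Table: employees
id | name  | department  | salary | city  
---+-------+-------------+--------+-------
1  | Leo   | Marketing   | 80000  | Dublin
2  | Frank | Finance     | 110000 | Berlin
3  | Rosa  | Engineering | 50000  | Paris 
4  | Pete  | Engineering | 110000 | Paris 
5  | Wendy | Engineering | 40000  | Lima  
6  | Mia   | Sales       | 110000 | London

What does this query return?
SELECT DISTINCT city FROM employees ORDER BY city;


All 'city' values (row order): Dublin, Berlin, Paris, Paris, Lima, London
Removing duplicates leaves 5 unique value(s).

5 values:
Berlin
Dublin
Lima
London
Paris


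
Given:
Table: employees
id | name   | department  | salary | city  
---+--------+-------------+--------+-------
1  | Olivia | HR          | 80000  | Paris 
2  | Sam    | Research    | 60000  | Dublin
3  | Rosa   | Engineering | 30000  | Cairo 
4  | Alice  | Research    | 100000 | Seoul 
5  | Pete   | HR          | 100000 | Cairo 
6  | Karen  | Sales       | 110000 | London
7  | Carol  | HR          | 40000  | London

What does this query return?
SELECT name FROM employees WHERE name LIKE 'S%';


LIKE 'S%' matches names starting with 'S'
Matching: 1

1 rows:
Sam


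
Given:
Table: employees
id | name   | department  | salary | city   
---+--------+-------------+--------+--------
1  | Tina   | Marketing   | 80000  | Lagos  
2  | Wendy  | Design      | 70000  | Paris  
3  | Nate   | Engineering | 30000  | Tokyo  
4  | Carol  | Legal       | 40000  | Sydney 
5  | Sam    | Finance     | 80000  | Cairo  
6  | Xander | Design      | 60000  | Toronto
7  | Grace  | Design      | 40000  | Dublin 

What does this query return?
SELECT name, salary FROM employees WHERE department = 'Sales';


Filtering: department = 'Sales'
Matching rows: 0

Empty result set (0 rows)


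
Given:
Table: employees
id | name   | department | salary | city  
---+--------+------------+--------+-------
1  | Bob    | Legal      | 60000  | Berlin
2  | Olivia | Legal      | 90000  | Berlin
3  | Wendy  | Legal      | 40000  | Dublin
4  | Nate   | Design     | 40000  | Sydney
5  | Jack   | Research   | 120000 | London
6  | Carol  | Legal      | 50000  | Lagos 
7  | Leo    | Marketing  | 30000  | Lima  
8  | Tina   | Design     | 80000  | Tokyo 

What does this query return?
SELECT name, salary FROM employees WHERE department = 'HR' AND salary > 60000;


Filtering: department = 'HR' AND salary > 60000
Matching: 0 rows

Empty result set (0 rows)


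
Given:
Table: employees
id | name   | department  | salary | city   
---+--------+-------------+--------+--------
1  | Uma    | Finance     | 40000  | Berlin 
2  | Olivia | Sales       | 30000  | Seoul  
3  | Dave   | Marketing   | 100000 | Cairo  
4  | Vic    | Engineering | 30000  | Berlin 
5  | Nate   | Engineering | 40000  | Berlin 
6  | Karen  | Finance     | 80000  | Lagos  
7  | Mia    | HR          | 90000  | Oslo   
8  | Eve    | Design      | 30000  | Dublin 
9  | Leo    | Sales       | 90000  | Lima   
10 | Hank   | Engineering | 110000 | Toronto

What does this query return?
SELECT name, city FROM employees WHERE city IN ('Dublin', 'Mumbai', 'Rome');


Filtering: city IN ('Dublin', 'Mumbai', 'Rome')
Matching: 1 rows

1 rows:
Eve, Dublin


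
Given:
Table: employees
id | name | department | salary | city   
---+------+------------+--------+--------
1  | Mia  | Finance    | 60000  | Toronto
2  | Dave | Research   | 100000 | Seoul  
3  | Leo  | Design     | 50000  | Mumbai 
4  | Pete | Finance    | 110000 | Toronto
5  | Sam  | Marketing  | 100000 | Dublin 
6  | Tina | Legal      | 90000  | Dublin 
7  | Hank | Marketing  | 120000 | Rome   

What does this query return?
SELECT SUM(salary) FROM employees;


SUM(salary) = 60000 + 100000 + 50000 + 110000 + 100000 + 90000 + 120000 = 630000

630000


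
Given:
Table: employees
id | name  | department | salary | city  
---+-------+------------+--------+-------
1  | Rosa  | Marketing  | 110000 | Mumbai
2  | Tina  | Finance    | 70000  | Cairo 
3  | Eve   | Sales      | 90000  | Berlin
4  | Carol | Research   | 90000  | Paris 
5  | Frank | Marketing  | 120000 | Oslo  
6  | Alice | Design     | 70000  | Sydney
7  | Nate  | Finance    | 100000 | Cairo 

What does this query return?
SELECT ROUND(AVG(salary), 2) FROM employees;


SUM(salary) = 650000
COUNT = 7
ROUND(AVG, 2) = ROUND(650000 / 7, 2) = 92857.14

92857.14


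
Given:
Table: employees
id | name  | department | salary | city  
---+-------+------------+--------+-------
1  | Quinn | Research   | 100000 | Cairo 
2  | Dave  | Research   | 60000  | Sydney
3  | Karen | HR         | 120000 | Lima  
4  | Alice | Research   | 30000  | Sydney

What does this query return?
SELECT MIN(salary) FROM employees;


Salaries: 100000, 60000, 120000, 30000
MIN = 30000

30000


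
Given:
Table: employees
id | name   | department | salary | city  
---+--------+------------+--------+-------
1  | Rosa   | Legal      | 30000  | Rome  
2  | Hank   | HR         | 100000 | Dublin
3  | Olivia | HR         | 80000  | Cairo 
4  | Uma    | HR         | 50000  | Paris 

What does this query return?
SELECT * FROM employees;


SELECT * returns all 4 rows with all columns

4 rows:
1, Rosa, Legal, 30000, Rome
2, Hank, HR, 100000, Dublin
3, Olivia, HR, 80000, Cairo
4, Uma, HR, 50000, Paris


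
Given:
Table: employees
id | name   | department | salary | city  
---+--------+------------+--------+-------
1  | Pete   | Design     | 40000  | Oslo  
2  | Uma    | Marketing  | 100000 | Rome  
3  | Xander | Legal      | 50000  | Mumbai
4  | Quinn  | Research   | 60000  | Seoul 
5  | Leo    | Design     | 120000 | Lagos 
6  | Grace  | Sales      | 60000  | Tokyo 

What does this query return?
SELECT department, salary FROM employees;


Projecting columns: department, salary

6 rows:
Design, 40000
Marketing, 100000
Legal, 50000
Research, 60000
Design, 120000
Sales, 60000


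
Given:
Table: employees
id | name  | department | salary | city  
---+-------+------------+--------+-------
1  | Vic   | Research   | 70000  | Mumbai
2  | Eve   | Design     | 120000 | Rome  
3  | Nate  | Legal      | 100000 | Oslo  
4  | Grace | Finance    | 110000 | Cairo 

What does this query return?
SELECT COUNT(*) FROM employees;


COUNT(*) counts all rows

4


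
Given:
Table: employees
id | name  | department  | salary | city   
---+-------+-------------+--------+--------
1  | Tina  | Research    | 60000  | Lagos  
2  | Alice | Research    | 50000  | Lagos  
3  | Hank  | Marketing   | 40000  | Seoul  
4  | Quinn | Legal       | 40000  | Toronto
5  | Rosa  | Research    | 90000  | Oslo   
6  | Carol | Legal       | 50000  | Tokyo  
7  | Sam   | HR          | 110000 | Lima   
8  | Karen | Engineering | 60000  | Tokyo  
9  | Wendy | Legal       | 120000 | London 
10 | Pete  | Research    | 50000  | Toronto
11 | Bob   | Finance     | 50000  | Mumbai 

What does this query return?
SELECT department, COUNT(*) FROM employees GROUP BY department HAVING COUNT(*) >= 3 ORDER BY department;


Groups with count >= 3:
  Legal: 3 -> PASS
  Research: 4 -> PASS
  Engineering: 1 -> filtered out
  Finance: 1 -> filtered out
  HR: 1 -> filtered out
  Marketing: 1 -> filtered out


2 groups:
Legal, 3
Research, 4


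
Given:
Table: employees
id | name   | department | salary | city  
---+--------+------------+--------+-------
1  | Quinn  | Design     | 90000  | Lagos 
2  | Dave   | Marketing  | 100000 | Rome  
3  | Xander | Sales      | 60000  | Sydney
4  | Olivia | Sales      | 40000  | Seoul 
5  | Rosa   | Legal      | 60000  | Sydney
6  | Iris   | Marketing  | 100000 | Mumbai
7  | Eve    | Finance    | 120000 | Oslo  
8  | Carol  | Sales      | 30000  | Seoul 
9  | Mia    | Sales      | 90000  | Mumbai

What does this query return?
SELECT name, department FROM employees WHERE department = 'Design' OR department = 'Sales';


Filtering: department = 'Design' OR 'Sales'
Matching: 5 rows

5 rows:
Quinn, Design
Xander, Sales
Olivia, Sales
Carol, Sales
Mia, Sales


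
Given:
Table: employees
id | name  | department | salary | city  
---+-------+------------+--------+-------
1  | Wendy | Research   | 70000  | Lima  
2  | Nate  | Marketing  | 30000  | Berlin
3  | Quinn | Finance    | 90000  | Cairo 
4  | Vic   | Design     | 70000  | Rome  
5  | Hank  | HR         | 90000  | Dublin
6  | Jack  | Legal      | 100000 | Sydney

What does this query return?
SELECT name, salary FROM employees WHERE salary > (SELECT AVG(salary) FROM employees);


Subquery: AVG(salary) = 75000.0
Filtering: salary > 75000.0
  Quinn (90000) -> MATCH
  Hank (90000) -> MATCH
  Jack (100000) -> MATCH


3 rows:
Quinn, 90000
Hank, 90000
Jack, 100000


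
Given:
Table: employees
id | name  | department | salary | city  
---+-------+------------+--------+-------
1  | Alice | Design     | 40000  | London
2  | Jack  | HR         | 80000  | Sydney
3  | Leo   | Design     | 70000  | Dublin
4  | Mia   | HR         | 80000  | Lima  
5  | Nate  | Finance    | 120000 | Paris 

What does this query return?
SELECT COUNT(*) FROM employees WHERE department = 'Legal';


Counting rows where department = 'Legal'


0


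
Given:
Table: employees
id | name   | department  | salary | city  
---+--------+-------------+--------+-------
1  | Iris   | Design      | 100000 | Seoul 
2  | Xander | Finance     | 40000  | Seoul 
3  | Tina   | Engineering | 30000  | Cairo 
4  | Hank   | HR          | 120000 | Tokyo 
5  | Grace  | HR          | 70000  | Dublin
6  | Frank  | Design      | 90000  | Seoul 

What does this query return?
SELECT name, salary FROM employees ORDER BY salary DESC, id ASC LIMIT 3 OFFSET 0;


Sort by salary DESC (id ASC tiebreak), then skip 0 and take 3
Rows 1 through 3

3 rows:
Hank, 120000
Iris, 100000
Frank, 90000


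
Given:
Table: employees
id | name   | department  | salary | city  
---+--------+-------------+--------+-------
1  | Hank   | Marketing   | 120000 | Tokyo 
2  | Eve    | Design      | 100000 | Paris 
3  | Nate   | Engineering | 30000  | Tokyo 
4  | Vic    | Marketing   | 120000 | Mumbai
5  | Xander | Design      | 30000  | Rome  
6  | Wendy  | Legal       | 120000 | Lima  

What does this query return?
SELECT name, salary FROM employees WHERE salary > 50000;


Filtering: salary > 50000
Matching: 4 rows

4 rows:
Hank, 120000
Eve, 100000
Vic, 120000
Wendy, 120000


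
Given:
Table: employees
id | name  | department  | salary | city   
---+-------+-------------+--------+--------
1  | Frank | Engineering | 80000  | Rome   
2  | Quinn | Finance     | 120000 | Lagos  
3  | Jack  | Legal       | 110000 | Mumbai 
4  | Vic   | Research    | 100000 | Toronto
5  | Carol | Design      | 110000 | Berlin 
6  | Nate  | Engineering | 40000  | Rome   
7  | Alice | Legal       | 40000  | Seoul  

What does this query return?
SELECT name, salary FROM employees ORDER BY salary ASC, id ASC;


Sorting by salary ASC, then id ASC for ties

7 rows:
Nate, 40000
Alice, 40000
Frank, 80000
Vic, 100000
Jack, 110000
Carol, 110000
Quinn, 120000


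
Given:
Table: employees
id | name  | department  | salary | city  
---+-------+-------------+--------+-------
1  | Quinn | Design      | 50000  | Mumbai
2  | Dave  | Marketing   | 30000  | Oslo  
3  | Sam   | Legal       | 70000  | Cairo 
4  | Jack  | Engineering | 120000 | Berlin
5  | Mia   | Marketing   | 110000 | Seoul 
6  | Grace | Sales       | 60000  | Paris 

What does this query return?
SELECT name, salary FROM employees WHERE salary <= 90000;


Filtering: salary <= 90000
Matching: 4 rows

4 rows:
Quinn, 50000
Dave, 30000
Sam, 70000
Grace, 60000


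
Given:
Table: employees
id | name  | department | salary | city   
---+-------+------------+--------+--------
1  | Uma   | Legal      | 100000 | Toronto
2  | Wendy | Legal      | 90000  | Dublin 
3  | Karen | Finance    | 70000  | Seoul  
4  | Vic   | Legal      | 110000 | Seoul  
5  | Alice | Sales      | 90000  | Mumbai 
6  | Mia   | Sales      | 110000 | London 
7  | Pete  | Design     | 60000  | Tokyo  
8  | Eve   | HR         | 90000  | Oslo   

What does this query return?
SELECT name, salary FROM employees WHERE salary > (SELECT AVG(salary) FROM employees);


Subquery: AVG(salary) = 90000.0
Filtering: salary > 90000.0
  Uma (100000) -> MATCH
  Vic (110000) -> MATCH
  Mia (110000) -> MATCH


3 rows:
Uma, 100000
Vic, 110000
Mia, 110000


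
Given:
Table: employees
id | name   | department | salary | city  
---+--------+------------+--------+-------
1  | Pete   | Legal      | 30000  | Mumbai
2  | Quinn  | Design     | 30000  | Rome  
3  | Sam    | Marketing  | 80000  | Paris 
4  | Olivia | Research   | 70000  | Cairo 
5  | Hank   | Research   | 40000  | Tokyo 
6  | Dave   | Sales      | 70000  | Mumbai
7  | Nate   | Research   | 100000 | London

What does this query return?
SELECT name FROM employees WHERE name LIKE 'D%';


LIKE 'D%' matches names starting with 'D'
Matching: 1

1 rows:
Dave


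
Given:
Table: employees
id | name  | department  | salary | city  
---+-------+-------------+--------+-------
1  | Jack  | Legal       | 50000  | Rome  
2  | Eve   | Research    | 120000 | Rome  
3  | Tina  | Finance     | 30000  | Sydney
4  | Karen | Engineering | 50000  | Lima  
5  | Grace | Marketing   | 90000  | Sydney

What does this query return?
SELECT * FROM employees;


SELECT * returns all 5 rows with all columns

5 rows:
1, Jack, Legal, 50000, Rome
2, Eve, Research, 120000, Rome
3, Tina, Finance, 30000, Sydney
4, Karen, Engineering, 50000, Lima
5, Grace, Marketing, 90000, Sydney


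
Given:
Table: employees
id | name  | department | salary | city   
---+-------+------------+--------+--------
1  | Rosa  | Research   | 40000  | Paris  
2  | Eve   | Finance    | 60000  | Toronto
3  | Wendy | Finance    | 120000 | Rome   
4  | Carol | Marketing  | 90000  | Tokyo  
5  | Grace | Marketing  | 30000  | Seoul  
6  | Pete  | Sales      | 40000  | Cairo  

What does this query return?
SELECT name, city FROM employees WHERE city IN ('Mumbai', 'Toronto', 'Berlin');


Filtering: city IN ('Mumbai', 'Toronto', 'Berlin')
Matching: 1 rows

1 rows:
Eve, Toronto


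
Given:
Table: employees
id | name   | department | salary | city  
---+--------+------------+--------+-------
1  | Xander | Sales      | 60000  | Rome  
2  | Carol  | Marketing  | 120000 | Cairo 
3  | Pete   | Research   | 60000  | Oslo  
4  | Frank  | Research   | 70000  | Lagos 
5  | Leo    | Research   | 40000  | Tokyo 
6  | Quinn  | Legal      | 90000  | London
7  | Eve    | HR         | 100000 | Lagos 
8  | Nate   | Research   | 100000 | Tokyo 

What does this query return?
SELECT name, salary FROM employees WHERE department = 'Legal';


Filtering: department = 'Legal'
Matching rows: 1

1 rows:
Quinn, 90000


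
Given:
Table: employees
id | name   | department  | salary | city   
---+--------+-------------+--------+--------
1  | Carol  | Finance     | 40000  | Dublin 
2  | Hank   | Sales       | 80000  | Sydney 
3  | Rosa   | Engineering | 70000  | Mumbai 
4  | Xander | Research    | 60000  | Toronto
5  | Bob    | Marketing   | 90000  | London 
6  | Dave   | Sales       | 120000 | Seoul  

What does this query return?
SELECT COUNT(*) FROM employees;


COUNT(*) counts all rows

6


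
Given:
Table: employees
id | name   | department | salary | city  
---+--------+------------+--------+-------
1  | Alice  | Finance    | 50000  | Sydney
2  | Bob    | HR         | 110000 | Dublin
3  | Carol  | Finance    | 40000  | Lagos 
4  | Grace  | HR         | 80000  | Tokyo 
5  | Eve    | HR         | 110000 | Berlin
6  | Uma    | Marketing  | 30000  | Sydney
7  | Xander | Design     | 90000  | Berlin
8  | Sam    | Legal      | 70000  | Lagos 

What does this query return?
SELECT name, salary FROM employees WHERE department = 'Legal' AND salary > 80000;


Filtering: department = 'Legal' AND salary > 80000
Matching: 0 rows

Empty result set (0 rows)


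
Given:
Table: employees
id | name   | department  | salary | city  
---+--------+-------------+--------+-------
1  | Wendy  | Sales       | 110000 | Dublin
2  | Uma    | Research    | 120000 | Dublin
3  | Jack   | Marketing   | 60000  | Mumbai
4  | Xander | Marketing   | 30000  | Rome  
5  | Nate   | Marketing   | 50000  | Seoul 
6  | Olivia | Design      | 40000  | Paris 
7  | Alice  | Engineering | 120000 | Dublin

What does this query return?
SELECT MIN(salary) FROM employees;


Salaries: 110000, 120000, 60000, 30000, 50000, 40000, 120000
MIN = 30000

30000


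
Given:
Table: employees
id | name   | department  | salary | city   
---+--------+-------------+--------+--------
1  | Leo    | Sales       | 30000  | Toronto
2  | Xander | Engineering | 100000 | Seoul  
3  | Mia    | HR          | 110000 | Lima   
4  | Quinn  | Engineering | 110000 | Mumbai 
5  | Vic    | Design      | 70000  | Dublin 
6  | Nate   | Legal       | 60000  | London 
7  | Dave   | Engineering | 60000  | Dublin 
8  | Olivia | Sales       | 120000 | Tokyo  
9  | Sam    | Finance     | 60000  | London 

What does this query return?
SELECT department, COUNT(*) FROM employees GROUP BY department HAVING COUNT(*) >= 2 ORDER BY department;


Groups with count >= 2:
  Engineering: 3 -> PASS
  Sales: 2 -> PASS
  Design: 1 -> filtered out
  Finance: 1 -> filtered out
  HR: 1 -> filtered out
  Legal: 1 -> filtered out


2 groups:
Engineering, 3
Sales, 2


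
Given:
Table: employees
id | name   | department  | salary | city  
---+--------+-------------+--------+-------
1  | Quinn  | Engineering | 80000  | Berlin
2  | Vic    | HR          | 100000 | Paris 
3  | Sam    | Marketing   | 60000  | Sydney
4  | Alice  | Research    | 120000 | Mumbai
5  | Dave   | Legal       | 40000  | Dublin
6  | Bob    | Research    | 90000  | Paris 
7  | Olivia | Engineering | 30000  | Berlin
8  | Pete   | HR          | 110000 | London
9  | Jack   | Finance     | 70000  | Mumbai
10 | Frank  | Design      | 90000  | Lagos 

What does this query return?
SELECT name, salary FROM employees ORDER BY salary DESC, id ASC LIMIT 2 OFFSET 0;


Sort by salary DESC (id ASC tiebreak), then skip 0 and take 2
Rows 1 through 2

2 rows:
Alice, 120000
Pete, 110000


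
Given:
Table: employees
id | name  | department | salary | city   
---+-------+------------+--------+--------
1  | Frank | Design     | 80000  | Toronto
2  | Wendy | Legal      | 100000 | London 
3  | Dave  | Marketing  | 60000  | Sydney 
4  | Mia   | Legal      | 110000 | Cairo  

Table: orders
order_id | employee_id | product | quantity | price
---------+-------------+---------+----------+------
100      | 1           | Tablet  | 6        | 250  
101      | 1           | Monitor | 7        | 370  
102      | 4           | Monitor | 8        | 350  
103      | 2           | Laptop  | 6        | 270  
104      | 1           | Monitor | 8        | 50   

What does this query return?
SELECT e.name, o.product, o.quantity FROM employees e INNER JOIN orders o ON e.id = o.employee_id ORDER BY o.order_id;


Joining employees.id = orders.employee_id:
  employee Frank (id=1) -> order Tablet
  employee Frank (id=1) -> order Monitor
  employee Mia (id=4) -> order Monitor
  employee Wendy (id=2) -> order Laptop
  employee Frank (id=1) -> order Monitor


5 rows:
Frank, Tablet, 6
Frank, Monitor, 7
Mia, Monitor, 8
Wendy, Laptop, 6
Frank, Monitor, 8


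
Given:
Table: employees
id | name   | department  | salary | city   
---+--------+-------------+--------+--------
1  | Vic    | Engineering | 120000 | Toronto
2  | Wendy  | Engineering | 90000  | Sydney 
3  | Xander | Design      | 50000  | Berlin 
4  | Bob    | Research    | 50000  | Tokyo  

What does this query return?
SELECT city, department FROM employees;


Projecting columns: city, department

4 rows:
Toronto, Engineering
Sydney, Engineering
Berlin, Design
Tokyo, Research


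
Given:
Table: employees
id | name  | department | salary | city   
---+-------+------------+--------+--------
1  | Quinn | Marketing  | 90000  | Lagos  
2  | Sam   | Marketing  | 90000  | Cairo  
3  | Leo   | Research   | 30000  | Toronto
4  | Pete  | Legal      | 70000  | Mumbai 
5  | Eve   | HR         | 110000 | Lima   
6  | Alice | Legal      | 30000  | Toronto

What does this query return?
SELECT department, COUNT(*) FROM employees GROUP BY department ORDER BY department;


Assigning each row to its department group:
  Quinn -> Marketing
  Sam -> Marketing
  Leo -> Research
  Pete -> Legal
  Eve -> HR
  Alice -> Legal


4 groups:
HR, 1
Legal, 2
Marketing, 2
Research, 1
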